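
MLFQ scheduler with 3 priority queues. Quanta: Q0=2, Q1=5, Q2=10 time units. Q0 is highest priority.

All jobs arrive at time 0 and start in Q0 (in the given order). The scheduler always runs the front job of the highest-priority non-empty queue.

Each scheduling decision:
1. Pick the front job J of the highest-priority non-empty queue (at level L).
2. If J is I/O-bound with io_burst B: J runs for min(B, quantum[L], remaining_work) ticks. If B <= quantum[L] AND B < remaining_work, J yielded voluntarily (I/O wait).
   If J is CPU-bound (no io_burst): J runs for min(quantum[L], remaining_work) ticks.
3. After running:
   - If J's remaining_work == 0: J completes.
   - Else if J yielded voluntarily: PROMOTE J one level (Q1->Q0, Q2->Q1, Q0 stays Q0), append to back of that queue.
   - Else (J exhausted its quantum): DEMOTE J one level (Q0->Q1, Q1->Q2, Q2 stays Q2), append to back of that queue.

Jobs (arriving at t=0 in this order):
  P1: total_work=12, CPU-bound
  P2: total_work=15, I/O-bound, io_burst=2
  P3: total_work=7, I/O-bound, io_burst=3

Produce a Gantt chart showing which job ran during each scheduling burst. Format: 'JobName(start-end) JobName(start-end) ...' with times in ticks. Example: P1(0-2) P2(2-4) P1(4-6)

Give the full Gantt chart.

Answer: P1(0-2) P2(2-4) P3(4-6) P2(6-8) P2(8-10) P2(10-12) P2(12-14) P2(14-16) P2(16-18) P2(18-19) P1(19-24) P3(24-27) P3(27-29) P1(29-34)

Derivation:
t=0-2: P1@Q0 runs 2, rem=10, quantum used, demote→Q1. Q0=[P2,P3] Q1=[P1] Q2=[]
t=2-4: P2@Q0 runs 2, rem=13, I/O yield, promote→Q0. Q0=[P3,P2] Q1=[P1] Q2=[]
t=4-6: P3@Q0 runs 2, rem=5, quantum used, demote→Q1. Q0=[P2] Q1=[P1,P3] Q2=[]
t=6-8: P2@Q0 runs 2, rem=11, I/O yield, promote→Q0. Q0=[P2] Q1=[P1,P3] Q2=[]
t=8-10: P2@Q0 runs 2, rem=9, I/O yield, promote→Q0. Q0=[P2] Q1=[P1,P3] Q2=[]
t=10-12: P2@Q0 runs 2, rem=7, I/O yield, promote→Q0. Q0=[P2] Q1=[P1,P3] Q2=[]
t=12-14: P2@Q0 runs 2, rem=5, I/O yield, promote→Q0. Q0=[P2] Q1=[P1,P3] Q2=[]
t=14-16: P2@Q0 runs 2, rem=3, I/O yield, promote→Q0. Q0=[P2] Q1=[P1,P3] Q2=[]
t=16-18: P2@Q0 runs 2, rem=1, I/O yield, promote→Q0. Q0=[P2] Q1=[P1,P3] Q2=[]
t=18-19: P2@Q0 runs 1, rem=0, completes. Q0=[] Q1=[P1,P3] Q2=[]
t=19-24: P1@Q1 runs 5, rem=5, quantum used, demote→Q2. Q0=[] Q1=[P3] Q2=[P1]
t=24-27: P3@Q1 runs 3, rem=2, I/O yield, promote→Q0. Q0=[P3] Q1=[] Q2=[P1]
t=27-29: P3@Q0 runs 2, rem=0, completes. Q0=[] Q1=[] Q2=[P1]
t=29-34: P1@Q2 runs 5, rem=0, completes. Q0=[] Q1=[] Q2=[]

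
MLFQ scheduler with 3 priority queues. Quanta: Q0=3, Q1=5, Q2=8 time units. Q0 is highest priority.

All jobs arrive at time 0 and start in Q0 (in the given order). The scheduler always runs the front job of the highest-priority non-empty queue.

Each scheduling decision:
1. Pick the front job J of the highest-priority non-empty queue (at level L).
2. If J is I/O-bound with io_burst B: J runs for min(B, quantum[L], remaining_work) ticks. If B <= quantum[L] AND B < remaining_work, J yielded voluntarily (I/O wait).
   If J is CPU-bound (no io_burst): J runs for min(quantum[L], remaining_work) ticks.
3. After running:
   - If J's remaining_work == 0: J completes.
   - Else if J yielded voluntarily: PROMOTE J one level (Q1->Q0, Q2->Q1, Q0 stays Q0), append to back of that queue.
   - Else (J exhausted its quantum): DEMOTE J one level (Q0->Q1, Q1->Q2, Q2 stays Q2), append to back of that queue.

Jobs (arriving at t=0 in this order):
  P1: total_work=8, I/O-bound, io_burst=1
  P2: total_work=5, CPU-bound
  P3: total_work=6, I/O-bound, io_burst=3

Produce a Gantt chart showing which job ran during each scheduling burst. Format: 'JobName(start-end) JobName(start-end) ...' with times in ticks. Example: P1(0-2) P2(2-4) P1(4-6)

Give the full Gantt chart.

t=0-1: P1@Q0 runs 1, rem=7, I/O yield, promote→Q0. Q0=[P2,P3,P1] Q1=[] Q2=[]
t=1-4: P2@Q0 runs 3, rem=2, quantum used, demote→Q1. Q0=[P3,P1] Q1=[P2] Q2=[]
t=4-7: P3@Q0 runs 3, rem=3, I/O yield, promote→Q0. Q0=[P1,P3] Q1=[P2] Q2=[]
t=7-8: P1@Q0 runs 1, rem=6, I/O yield, promote→Q0. Q0=[P3,P1] Q1=[P2] Q2=[]
t=8-11: P3@Q0 runs 3, rem=0, completes. Q0=[P1] Q1=[P2] Q2=[]
t=11-12: P1@Q0 runs 1, rem=5, I/O yield, promote→Q0. Q0=[P1] Q1=[P2] Q2=[]
t=12-13: P1@Q0 runs 1, rem=4, I/O yield, promote→Q0. Q0=[P1] Q1=[P2] Q2=[]
t=13-14: P1@Q0 runs 1, rem=3, I/O yield, promote→Q0. Q0=[P1] Q1=[P2] Q2=[]
t=14-15: P1@Q0 runs 1, rem=2, I/O yield, promote→Q0. Q0=[P1] Q1=[P2] Q2=[]
t=15-16: P1@Q0 runs 1, rem=1, I/O yield, promote→Q0. Q0=[P1] Q1=[P2] Q2=[]
t=16-17: P1@Q0 runs 1, rem=0, completes. Q0=[] Q1=[P2] Q2=[]
t=17-19: P2@Q1 runs 2, rem=0, completes. Q0=[] Q1=[] Q2=[]

Answer: P1(0-1) P2(1-4) P3(4-7) P1(7-8) P3(8-11) P1(11-12) P1(12-13) P1(13-14) P1(14-15) P1(15-16) P1(16-17) P2(17-19)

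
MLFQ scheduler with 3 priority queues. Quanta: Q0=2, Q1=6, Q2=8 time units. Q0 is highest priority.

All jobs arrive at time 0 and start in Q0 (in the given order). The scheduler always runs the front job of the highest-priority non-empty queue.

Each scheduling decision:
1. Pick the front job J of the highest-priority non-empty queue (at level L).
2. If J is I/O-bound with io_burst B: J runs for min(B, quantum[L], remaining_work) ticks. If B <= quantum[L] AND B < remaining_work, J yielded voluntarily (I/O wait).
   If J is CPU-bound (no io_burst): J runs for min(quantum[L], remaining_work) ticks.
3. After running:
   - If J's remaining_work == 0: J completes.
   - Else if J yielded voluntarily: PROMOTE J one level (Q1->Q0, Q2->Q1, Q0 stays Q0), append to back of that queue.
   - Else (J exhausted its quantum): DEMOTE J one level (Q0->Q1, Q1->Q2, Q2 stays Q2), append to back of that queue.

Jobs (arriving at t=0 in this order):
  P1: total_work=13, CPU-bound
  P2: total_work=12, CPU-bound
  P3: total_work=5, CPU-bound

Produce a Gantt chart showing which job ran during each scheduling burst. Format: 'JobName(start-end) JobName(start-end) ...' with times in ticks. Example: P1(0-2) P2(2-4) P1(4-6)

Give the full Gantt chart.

Answer: P1(0-2) P2(2-4) P3(4-6) P1(6-12) P2(12-18) P3(18-21) P1(21-26) P2(26-30)

Derivation:
t=0-2: P1@Q0 runs 2, rem=11, quantum used, demote→Q1. Q0=[P2,P3] Q1=[P1] Q2=[]
t=2-4: P2@Q0 runs 2, rem=10, quantum used, demote→Q1. Q0=[P3] Q1=[P1,P2] Q2=[]
t=4-6: P3@Q0 runs 2, rem=3, quantum used, demote→Q1. Q0=[] Q1=[P1,P2,P3] Q2=[]
t=6-12: P1@Q1 runs 6, rem=5, quantum used, demote→Q2. Q0=[] Q1=[P2,P3] Q2=[P1]
t=12-18: P2@Q1 runs 6, rem=4, quantum used, demote→Q2. Q0=[] Q1=[P3] Q2=[P1,P2]
t=18-21: P3@Q1 runs 3, rem=0, completes. Q0=[] Q1=[] Q2=[P1,P2]
t=21-26: P1@Q2 runs 5, rem=0, completes. Q0=[] Q1=[] Q2=[P2]
t=26-30: P2@Q2 runs 4, rem=0, completes. Q0=[] Q1=[] Q2=[]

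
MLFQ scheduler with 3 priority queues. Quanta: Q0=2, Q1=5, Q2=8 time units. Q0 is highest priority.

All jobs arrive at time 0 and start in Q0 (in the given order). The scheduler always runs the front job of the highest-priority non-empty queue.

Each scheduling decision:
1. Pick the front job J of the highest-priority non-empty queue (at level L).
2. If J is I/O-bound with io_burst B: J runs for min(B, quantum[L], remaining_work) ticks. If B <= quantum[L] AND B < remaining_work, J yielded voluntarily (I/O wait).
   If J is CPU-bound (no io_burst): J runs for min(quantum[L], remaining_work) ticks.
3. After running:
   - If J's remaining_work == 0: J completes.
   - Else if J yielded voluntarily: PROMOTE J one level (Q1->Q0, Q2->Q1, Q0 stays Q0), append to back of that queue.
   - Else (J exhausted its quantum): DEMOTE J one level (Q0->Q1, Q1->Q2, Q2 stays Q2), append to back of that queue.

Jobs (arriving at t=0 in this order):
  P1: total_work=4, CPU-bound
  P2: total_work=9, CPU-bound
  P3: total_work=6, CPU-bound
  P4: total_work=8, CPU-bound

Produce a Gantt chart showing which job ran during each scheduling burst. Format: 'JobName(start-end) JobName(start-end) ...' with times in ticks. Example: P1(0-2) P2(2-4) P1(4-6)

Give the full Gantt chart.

t=0-2: P1@Q0 runs 2, rem=2, quantum used, demote→Q1. Q0=[P2,P3,P4] Q1=[P1] Q2=[]
t=2-4: P2@Q0 runs 2, rem=7, quantum used, demote→Q1. Q0=[P3,P4] Q1=[P1,P2] Q2=[]
t=4-6: P3@Q0 runs 2, rem=4, quantum used, demote→Q1. Q0=[P4] Q1=[P1,P2,P3] Q2=[]
t=6-8: P4@Q0 runs 2, rem=6, quantum used, demote→Q1. Q0=[] Q1=[P1,P2,P3,P4] Q2=[]
t=8-10: P1@Q1 runs 2, rem=0, completes. Q0=[] Q1=[P2,P3,P4] Q2=[]
t=10-15: P2@Q1 runs 5, rem=2, quantum used, demote→Q2. Q0=[] Q1=[P3,P4] Q2=[P2]
t=15-19: P3@Q1 runs 4, rem=0, completes. Q0=[] Q1=[P4] Q2=[P2]
t=19-24: P4@Q1 runs 5, rem=1, quantum used, demote→Q2. Q0=[] Q1=[] Q2=[P2,P4]
t=24-26: P2@Q2 runs 2, rem=0, completes. Q0=[] Q1=[] Q2=[P4]
t=26-27: P4@Q2 runs 1, rem=0, completes. Q0=[] Q1=[] Q2=[]

Answer: P1(0-2) P2(2-4) P3(4-6) P4(6-8) P1(8-10) P2(10-15) P3(15-19) P4(19-24) P2(24-26) P4(26-27)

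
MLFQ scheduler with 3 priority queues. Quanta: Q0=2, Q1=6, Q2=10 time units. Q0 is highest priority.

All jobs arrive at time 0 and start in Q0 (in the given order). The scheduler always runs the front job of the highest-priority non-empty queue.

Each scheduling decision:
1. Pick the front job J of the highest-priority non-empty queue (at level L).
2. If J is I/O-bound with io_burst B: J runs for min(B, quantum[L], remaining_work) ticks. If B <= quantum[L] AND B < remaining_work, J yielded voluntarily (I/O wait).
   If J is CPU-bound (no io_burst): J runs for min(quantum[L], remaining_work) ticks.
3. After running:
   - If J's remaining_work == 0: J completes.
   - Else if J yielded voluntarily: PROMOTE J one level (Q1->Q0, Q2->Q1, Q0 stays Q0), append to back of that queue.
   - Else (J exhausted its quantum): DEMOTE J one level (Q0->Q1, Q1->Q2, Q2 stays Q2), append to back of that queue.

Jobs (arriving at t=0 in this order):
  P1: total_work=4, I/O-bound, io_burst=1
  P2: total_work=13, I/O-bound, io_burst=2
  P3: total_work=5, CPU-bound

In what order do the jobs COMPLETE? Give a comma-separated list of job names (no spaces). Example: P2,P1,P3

t=0-1: P1@Q0 runs 1, rem=3, I/O yield, promote→Q0. Q0=[P2,P3,P1] Q1=[] Q2=[]
t=1-3: P2@Q0 runs 2, rem=11, I/O yield, promote→Q0. Q0=[P3,P1,P2] Q1=[] Q2=[]
t=3-5: P3@Q0 runs 2, rem=3, quantum used, demote→Q1. Q0=[P1,P2] Q1=[P3] Q2=[]
t=5-6: P1@Q0 runs 1, rem=2, I/O yield, promote→Q0. Q0=[P2,P1] Q1=[P3] Q2=[]
t=6-8: P2@Q0 runs 2, rem=9, I/O yield, promote→Q0. Q0=[P1,P2] Q1=[P3] Q2=[]
t=8-9: P1@Q0 runs 1, rem=1, I/O yield, promote→Q0. Q0=[P2,P1] Q1=[P3] Q2=[]
t=9-11: P2@Q0 runs 2, rem=7, I/O yield, promote→Q0. Q0=[P1,P2] Q1=[P3] Q2=[]
t=11-12: P1@Q0 runs 1, rem=0, completes. Q0=[P2] Q1=[P3] Q2=[]
t=12-14: P2@Q0 runs 2, rem=5, I/O yield, promote→Q0. Q0=[P2] Q1=[P3] Q2=[]
t=14-16: P2@Q0 runs 2, rem=3, I/O yield, promote→Q0. Q0=[P2] Q1=[P3] Q2=[]
t=16-18: P2@Q0 runs 2, rem=1, I/O yield, promote→Q0. Q0=[P2] Q1=[P3] Q2=[]
t=18-19: P2@Q0 runs 1, rem=0, completes. Q0=[] Q1=[P3] Q2=[]
t=19-22: P3@Q1 runs 3, rem=0, completes. Q0=[] Q1=[] Q2=[]

Answer: P1,P2,P3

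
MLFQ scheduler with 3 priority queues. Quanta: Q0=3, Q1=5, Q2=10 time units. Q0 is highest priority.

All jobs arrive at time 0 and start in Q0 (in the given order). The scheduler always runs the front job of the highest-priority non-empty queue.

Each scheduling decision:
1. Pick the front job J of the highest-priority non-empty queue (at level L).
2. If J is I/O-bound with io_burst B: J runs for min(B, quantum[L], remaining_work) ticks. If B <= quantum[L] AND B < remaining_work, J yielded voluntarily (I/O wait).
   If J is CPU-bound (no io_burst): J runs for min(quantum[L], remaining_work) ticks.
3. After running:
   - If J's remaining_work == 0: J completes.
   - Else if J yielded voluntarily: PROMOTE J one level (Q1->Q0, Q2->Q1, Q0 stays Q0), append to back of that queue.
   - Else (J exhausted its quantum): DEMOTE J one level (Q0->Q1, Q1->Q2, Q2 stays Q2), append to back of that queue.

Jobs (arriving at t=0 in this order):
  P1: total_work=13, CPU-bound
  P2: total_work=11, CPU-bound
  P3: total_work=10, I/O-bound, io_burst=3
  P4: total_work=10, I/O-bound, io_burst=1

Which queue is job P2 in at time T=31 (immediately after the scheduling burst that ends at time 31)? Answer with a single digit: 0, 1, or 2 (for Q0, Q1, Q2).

Answer: 1

Derivation:
t=0-3: P1@Q0 runs 3, rem=10, quantum used, demote→Q1. Q0=[P2,P3,P4] Q1=[P1] Q2=[]
t=3-6: P2@Q0 runs 3, rem=8, quantum used, demote→Q1. Q0=[P3,P4] Q1=[P1,P2] Q2=[]
t=6-9: P3@Q0 runs 3, rem=7, I/O yield, promote→Q0. Q0=[P4,P3] Q1=[P1,P2] Q2=[]
t=9-10: P4@Q0 runs 1, rem=9, I/O yield, promote→Q0. Q0=[P3,P4] Q1=[P1,P2] Q2=[]
t=10-13: P3@Q0 runs 3, rem=4, I/O yield, promote→Q0. Q0=[P4,P3] Q1=[P1,P2] Q2=[]
t=13-14: P4@Q0 runs 1, rem=8, I/O yield, promote→Q0. Q0=[P3,P4] Q1=[P1,P2] Q2=[]
t=14-17: P3@Q0 runs 3, rem=1, I/O yield, promote→Q0. Q0=[P4,P3] Q1=[P1,P2] Q2=[]
t=17-18: P4@Q0 runs 1, rem=7, I/O yield, promote→Q0. Q0=[P3,P4] Q1=[P1,P2] Q2=[]
t=18-19: P3@Q0 runs 1, rem=0, completes. Q0=[P4] Q1=[P1,P2] Q2=[]
t=19-20: P4@Q0 runs 1, rem=6, I/O yield, promote→Q0. Q0=[P4] Q1=[P1,P2] Q2=[]
t=20-21: P4@Q0 runs 1, rem=5, I/O yield, promote→Q0. Q0=[P4] Q1=[P1,P2] Q2=[]
t=21-22: P4@Q0 runs 1, rem=4, I/O yield, promote→Q0. Q0=[P4] Q1=[P1,P2] Q2=[]
t=22-23: P4@Q0 runs 1, rem=3, I/O yield, promote→Q0. Q0=[P4] Q1=[P1,P2] Q2=[]
t=23-24: P4@Q0 runs 1, rem=2, I/O yield, promote→Q0. Q0=[P4] Q1=[P1,P2] Q2=[]
t=24-25: P4@Q0 runs 1, rem=1, I/O yield, promote→Q0. Q0=[P4] Q1=[P1,P2] Q2=[]
t=25-26: P4@Q0 runs 1, rem=0, completes. Q0=[] Q1=[P1,P2] Q2=[]
t=26-31: P1@Q1 runs 5, rem=5, quantum used, demote→Q2. Q0=[] Q1=[P2] Q2=[P1]
t=31-36: P2@Q1 runs 5, rem=3, quantum used, demote→Q2. Q0=[] Q1=[] Q2=[P1,P2]
t=36-41: P1@Q2 runs 5, rem=0, completes. Q0=[] Q1=[] Q2=[P2]
t=41-44: P2@Q2 runs 3, rem=0, completes. Q0=[] Q1=[] Q2=[]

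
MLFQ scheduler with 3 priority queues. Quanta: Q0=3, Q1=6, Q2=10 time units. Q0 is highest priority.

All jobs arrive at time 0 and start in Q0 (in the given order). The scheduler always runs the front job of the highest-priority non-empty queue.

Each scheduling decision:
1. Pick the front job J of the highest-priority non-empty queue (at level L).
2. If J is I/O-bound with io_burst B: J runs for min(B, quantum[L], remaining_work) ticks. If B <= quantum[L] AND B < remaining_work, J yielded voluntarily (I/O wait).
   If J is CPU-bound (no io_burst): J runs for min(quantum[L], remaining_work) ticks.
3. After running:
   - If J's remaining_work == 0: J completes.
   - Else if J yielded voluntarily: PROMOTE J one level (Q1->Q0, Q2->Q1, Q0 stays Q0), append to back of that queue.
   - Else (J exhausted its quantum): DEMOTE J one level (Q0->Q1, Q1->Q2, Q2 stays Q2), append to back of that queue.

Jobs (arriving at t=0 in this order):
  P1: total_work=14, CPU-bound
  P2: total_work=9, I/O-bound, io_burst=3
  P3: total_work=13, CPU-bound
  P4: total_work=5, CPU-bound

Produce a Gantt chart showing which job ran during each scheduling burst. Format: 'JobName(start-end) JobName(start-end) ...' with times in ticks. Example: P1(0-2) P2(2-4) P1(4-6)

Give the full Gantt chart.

t=0-3: P1@Q0 runs 3, rem=11, quantum used, demote→Q1. Q0=[P2,P3,P4] Q1=[P1] Q2=[]
t=3-6: P2@Q0 runs 3, rem=6, I/O yield, promote→Q0. Q0=[P3,P4,P2] Q1=[P1] Q2=[]
t=6-9: P3@Q0 runs 3, rem=10, quantum used, demote→Q1. Q0=[P4,P2] Q1=[P1,P3] Q2=[]
t=9-12: P4@Q0 runs 3, rem=2, quantum used, demote→Q1. Q0=[P2] Q1=[P1,P3,P4] Q2=[]
t=12-15: P2@Q0 runs 3, rem=3, I/O yield, promote→Q0. Q0=[P2] Q1=[P1,P3,P4] Q2=[]
t=15-18: P2@Q0 runs 3, rem=0, completes. Q0=[] Q1=[P1,P3,P4] Q2=[]
t=18-24: P1@Q1 runs 6, rem=5, quantum used, demote→Q2. Q0=[] Q1=[P3,P4] Q2=[P1]
t=24-30: P3@Q1 runs 6, rem=4, quantum used, demote→Q2. Q0=[] Q1=[P4] Q2=[P1,P3]
t=30-32: P4@Q1 runs 2, rem=0, completes. Q0=[] Q1=[] Q2=[P1,P3]
t=32-37: P1@Q2 runs 5, rem=0, completes. Q0=[] Q1=[] Q2=[P3]
t=37-41: P3@Q2 runs 4, rem=0, completes. Q0=[] Q1=[] Q2=[]

Answer: P1(0-3) P2(3-6) P3(6-9) P4(9-12) P2(12-15) P2(15-18) P1(18-24) P3(24-30) P4(30-32) P1(32-37) P3(37-41)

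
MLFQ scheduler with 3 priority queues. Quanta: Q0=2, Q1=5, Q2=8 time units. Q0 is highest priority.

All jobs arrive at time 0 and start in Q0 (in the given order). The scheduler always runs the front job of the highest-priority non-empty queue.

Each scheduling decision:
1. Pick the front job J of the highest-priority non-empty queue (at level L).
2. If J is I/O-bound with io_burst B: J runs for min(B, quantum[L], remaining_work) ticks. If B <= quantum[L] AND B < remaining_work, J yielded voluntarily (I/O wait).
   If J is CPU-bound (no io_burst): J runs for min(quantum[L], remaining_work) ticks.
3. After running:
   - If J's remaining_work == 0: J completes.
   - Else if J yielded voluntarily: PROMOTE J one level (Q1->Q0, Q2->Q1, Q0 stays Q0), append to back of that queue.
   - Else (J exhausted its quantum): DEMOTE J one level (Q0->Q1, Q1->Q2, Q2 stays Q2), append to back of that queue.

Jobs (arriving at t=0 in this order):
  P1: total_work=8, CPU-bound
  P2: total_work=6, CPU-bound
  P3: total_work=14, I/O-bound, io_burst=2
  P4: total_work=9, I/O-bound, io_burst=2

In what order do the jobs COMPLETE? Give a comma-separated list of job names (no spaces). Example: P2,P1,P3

t=0-2: P1@Q0 runs 2, rem=6, quantum used, demote→Q1. Q0=[P2,P3,P4] Q1=[P1] Q2=[]
t=2-4: P2@Q0 runs 2, rem=4, quantum used, demote→Q1. Q0=[P3,P4] Q1=[P1,P2] Q2=[]
t=4-6: P3@Q0 runs 2, rem=12, I/O yield, promote→Q0. Q0=[P4,P3] Q1=[P1,P2] Q2=[]
t=6-8: P4@Q0 runs 2, rem=7, I/O yield, promote→Q0. Q0=[P3,P4] Q1=[P1,P2] Q2=[]
t=8-10: P3@Q0 runs 2, rem=10, I/O yield, promote→Q0. Q0=[P4,P3] Q1=[P1,P2] Q2=[]
t=10-12: P4@Q0 runs 2, rem=5, I/O yield, promote→Q0. Q0=[P3,P4] Q1=[P1,P2] Q2=[]
t=12-14: P3@Q0 runs 2, rem=8, I/O yield, promote→Q0. Q0=[P4,P3] Q1=[P1,P2] Q2=[]
t=14-16: P4@Q0 runs 2, rem=3, I/O yield, promote→Q0. Q0=[P3,P4] Q1=[P1,P2] Q2=[]
t=16-18: P3@Q0 runs 2, rem=6, I/O yield, promote→Q0. Q0=[P4,P3] Q1=[P1,P2] Q2=[]
t=18-20: P4@Q0 runs 2, rem=1, I/O yield, promote→Q0. Q0=[P3,P4] Q1=[P1,P2] Q2=[]
t=20-22: P3@Q0 runs 2, rem=4, I/O yield, promote→Q0. Q0=[P4,P3] Q1=[P1,P2] Q2=[]
t=22-23: P4@Q0 runs 1, rem=0, completes. Q0=[P3] Q1=[P1,P2] Q2=[]
t=23-25: P3@Q0 runs 2, rem=2, I/O yield, promote→Q0. Q0=[P3] Q1=[P1,P2] Q2=[]
t=25-27: P3@Q0 runs 2, rem=0, completes. Q0=[] Q1=[P1,P2] Q2=[]
t=27-32: P1@Q1 runs 5, rem=1, quantum used, demote→Q2. Q0=[] Q1=[P2] Q2=[P1]
t=32-36: P2@Q1 runs 4, rem=0, completes. Q0=[] Q1=[] Q2=[P1]
t=36-37: P1@Q2 runs 1, rem=0, completes. Q0=[] Q1=[] Q2=[]

Answer: P4,P3,P2,P1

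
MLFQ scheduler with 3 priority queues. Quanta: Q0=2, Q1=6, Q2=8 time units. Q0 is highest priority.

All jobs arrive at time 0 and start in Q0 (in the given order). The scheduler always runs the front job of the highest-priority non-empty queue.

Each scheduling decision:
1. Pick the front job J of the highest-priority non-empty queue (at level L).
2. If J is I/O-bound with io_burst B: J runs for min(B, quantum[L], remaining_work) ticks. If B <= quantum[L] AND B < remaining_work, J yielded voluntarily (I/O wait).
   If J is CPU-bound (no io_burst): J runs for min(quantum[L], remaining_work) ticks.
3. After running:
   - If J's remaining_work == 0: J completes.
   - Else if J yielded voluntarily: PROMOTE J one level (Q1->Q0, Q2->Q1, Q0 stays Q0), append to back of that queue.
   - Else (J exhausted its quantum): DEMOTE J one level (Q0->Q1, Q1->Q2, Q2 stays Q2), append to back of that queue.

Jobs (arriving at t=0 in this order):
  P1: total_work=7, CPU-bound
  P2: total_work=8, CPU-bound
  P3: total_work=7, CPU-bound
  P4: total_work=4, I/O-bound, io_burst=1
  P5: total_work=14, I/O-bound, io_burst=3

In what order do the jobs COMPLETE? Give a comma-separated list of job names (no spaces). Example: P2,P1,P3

Answer: P4,P1,P2,P3,P5

Derivation:
t=0-2: P1@Q0 runs 2, rem=5, quantum used, demote→Q1. Q0=[P2,P3,P4,P5] Q1=[P1] Q2=[]
t=2-4: P2@Q0 runs 2, rem=6, quantum used, demote→Q1. Q0=[P3,P4,P5] Q1=[P1,P2] Q2=[]
t=4-6: P3@Q0 runs 2, rem=5, quantum used, demote→Q1. Q0=[P4,P5] Q1=[P1,P2,P3] Q2=[]
t=6-7: P4@Q0 runs 1, rem=3, I/O yield, promote→Q0. Q0=[P5,P4] Q1=[P1,P2,P3] Q2=[]
t=7-9: P5@Q0 runs 2, rem=12, quantum used, demote→Q1. Q0=[P4] Q1=[P1,P2,P3,P5] Q2=[]
t=9-10: P4@Q0 runs 1, rem=2, I/O yield, promote→Q0. Q0=[P4] Q1=[P1,P2,P3,P5] Q2=[]
t=10-11: P4@Q0 runs 1, rem=1, I/O yield, promote→Q0. Q0=[P4] Q1=[P1,P2,P3,P5] Q2=[]
t=11-12: P4@Q0 runs 1, rem=0, completes. Q0=[] Q1=[P1,P2,P3,P5] Q2=[]
t=12-17: P1@Q1 runs 5, rem=0, completes. Q0=[] Q1=[P2,P3,P5] Q2=[]
t=17-23: P2@Q1 runs 6, rem=0, completes. Q0=[] Q1=[P3,P5] Q2=[]
t=23-28: P3@Q1 runs 5, rem=0, completes. Q0=[] Q1=[P5] Q2=[]
t=28-31: P5@Q1 runs 3, rem=9, I/O yield, promote→Q0. Q0=[P5] Q1=[] Q2=[]
t=31-33: P5@Q0 runs 2, rem=7, quantum used, demote→Q1. Q0=[] Q1=[P5] Q2=[]
t=33-36: P5@Q1 runs 3, rem=4, I/O yield, promote→Q0. Q0=[P5] Q1=[] Q2=[]
t=36-38: P5@Q0 runs 2, rem=2, quantum used, demote→Q1. Q0=[] Q1=[P5] Q2=[]
t=38-40: P5@Q1 runs 2, rem=0, completes. Q0=[] Q1=[] Q2=[]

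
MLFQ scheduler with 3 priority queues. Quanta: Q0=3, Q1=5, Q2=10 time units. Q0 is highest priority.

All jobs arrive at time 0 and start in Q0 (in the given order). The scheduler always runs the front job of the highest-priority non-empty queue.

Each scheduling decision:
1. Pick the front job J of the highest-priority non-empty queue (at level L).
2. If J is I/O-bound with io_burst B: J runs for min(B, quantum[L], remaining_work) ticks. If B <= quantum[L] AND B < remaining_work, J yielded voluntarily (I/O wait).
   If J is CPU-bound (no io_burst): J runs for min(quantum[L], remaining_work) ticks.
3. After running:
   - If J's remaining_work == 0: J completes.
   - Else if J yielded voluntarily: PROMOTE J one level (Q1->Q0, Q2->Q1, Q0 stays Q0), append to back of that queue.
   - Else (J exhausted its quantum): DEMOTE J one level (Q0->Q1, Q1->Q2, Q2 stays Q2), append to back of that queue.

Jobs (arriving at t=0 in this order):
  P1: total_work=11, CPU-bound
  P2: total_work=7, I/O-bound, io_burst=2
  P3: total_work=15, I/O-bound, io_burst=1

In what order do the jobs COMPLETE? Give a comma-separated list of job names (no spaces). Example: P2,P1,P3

Answer: P2,P3,P1

Derivation:
t=0-3: P1@Q0 runs 3, rem=8, quantum used, demote→Q1. Q0=[P2,P3] Q1=[P1] Q2=[]
t=3-5: P2@Q0 runs 2, rem=5, I/O yield, promote→Q0. Q0=[P3,P2] Q1=[P1] Q2=[]
t=5-6: P3@Q0 runs 1, rem=14, I/O yield, promote→Q0. Q0=[P2,P3] Q1=[P1] Q2=[]
t=6-8: P2@Q0 runs 2, rem=3, I/O yield, promote→Q0. Q0=[P3,P2] Q1=[P1] Q2=[]
t=8-9: P3@Q0 runs 1, rem=13, I/O yield, promote→Q0. Q0=[P2,P3] Q1=[P1] Q2=[]
t=9-11: P2@Q0 runs 2, rem=1, I/O yield, promote→Q0. Q0=[P3,P2] Q1=[P1] Q2=[]
t=11-12: P3@Q0 runs 1, rem=12, I/O yield, promote→Q0. Q0=[P2,P3] Q1=[P1] Q2=[]
t=12-13: P2@Q0 runs 1, rem=0, completes. Q0=[P3] Q1=[P1] Q2=[]
t=13-14: P3@Q0 runs 1, rem=11, I/O yield, promote→Q0. Q0=[P3] Q1=[P1] Q2=[]
t=14-15: P3@Q0 runs 1, rem=10, I/O yield, promote→Q0. Q0=[P3] Q1=[P1] Q2=[]
t=15-16: P3@Q0 runs 1, rem=9, I/O yield, promote→Q0. Q0=[P3] Q1=[P1] Q2=[]
t=16-17: P3@Q0 runs 1, rem=8, I/O yield, promote→Q0. Q0=[P3] Q1=[P1] Q2=[]
t=17-18: P3@Q0 runs 1, rem=7, I/O yield, promote→Q0. Q0=[P3] Q1=[P1] Q2=[]
t=18-19: P3@Q0 runs 1, rem=6, I/O yield, promote→Q0. Q0=[P3] Q1=[P1] Q2=[]
t=19-20: P3@Q0 runs 1, rem=5, I/O yield, promote→Q0. Q0=[P3] Q1=[P1] Q2=[]
t=20-21: P3@Q0 runs 1, rem=4, I/O yield, promote→Q0. Q0=[P3] Q1=[P1] Q2=[]
t=21-22: P3@Q0 runs 1, rem=3, I/O yield, promote→Q0. Q0=[P3] Q1=[P1] Q2=[]
t=22-23: P3@Q0 runs 1, rem=2, I/O yield, promote→Q0. Q0=[P3] Q1=[P1] Q2=[]
t=23-24: P3@Q0 runs 1, rem=1, I/O yield, promote→Q0. Q0=[P3] Q1=[P1] Q2=[]
t=24-25: P3@Q0 runs 1, rem=0, completes. Q0=[] Q1=[P1] Q2=[]
t=25-30: P1@Q1 runs 5, rem=3, quantum used, demote→Q2. Q0=[] Q1=[] Q2=[P1]
t=30-33: P1@Q2 runs 3, rem=0, completes. Q0=[] Q1=[] Q2=[]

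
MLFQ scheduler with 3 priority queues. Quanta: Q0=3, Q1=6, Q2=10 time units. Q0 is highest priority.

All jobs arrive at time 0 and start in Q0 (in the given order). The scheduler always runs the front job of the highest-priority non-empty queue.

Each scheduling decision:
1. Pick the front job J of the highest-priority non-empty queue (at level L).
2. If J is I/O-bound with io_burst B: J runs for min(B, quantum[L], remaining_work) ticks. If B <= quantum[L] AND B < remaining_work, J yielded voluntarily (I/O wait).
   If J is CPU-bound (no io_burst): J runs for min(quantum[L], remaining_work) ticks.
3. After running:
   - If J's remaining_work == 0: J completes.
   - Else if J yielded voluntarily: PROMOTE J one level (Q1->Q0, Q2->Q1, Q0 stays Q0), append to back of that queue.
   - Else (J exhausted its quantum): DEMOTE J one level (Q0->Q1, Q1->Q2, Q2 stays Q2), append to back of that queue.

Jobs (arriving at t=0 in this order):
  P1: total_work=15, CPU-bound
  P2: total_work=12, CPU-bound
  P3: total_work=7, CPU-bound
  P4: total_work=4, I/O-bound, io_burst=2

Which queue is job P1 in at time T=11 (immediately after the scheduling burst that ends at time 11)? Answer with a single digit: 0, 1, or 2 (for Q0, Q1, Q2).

t=0-3: P1@Q0 runs 3, rem=12, quantum used, demote→Q1. Q0=[P2,P3,P4] Q1=[P1] Q2=[]
t=3-6: P2@Q0 runs 3, rem=9, quantum used, demote→Q1. Q0=[P3,P4] Q1=[P1,P2] Q2=[]
t=6-9: P3@Q0 runs 3, rem=4, quantum used, demote→Q1. Q0=[P4] Q1=[P1,P2,P3] Q2=[]
t=9-11: P4@Q0 runs 2, rem=2, I/O yield, promote→Q0. Q0=[P4] Q1=[P1,P2,P3] Q2=[]
t=11-13: P4@Q0 runs 2, rem=0, completes. Q0=[] Q1=[P1,P2,P3] Q2=[]
t=13-19: P1@Q1 runs 6, rem=6, quantum used, demote→Q2. Q0=[] Q1=[P2,P3] Q2=[P1]
t=19-25: P2@Q1 runs 6, rem=3, quantum used, demote→Q2. Q0=[] Q1=[P3] Q2=[P1,P2]
t=25-29: P3@Q1 runs 4, rem=0, completes. Q0=[] Q1=[] Q2=[P1,P2]
t=29-35: P1@Q2 runs 6, rem=0, completes. Q0=[] Q1=[] Q2=[P2]
t=35-38: P2@Q2 runs 3, rem=0, completes. Q0=[] Q1=[] Q2=[]

Answer: 1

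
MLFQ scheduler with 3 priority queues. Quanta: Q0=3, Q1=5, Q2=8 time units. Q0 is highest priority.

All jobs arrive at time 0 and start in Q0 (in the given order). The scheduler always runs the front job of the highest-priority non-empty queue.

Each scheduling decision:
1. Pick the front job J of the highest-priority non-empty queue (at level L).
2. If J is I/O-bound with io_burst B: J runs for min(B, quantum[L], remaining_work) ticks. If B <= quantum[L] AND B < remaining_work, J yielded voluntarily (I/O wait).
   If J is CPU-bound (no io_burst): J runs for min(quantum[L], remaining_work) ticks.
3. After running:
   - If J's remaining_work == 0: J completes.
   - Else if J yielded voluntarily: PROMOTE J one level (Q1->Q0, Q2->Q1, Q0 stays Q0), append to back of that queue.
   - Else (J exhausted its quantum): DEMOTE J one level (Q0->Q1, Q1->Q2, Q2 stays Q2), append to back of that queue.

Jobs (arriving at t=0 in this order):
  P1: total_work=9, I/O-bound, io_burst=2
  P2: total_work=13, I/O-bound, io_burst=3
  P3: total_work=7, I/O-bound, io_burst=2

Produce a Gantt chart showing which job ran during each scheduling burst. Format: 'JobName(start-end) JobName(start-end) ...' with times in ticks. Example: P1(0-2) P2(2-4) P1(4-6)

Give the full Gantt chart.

Answer: P1(0-2) P2(2-5) P3(5-7) P1(7-9) P2(9-12) P3(12-14) P1(14-16) P2(16-19) P3(19-21) P1(21-23) P2(23-26) P3(26-27) P1(27-28) P2(28-29)

Derivation:
t=0-2: P1@Q0 runs 2, rem=7, I/O yield, promote→Q0. Q0=[P2,P3,P1] Q1=[] Q2=[]
t=2-5: P2@Q0 runs 3, rem=10, I/O yield, promote→Q0. Q0=[P3,P1,P2] Q1=[] Q2=[]
t=5-7: P3@Q0 runs 2, rem=5, I/O yield, promote→Q0. Q0=[P1,P2,P3] Q1=[] Q2=[]
t=7-9: P1@Q0 runs 2, rem=5, I/O yield, promote→Q0. Q0=[P2,P3,P1] Q1=[] Q2=[]
t=9-12: P2@Q0 runs 3, rem=7, I/O yield, promote→Q0. Q0=[P3,P1,P2] Q1=[] Q2=[]
t=12-14: P3@Q0 runs 2, rem=3, I/O yield, promote→Q0. Q0=[P1,P2,P3] Q1=[] Q2=[]
t=14-16: P1@Q0 runs 2, rem=3, I/O yield, promote→Q0. Q0=[P2,P3,P1] Q1=[] Q2=[]
t=16-19: P2@Q0 runs 3, rem=4, I/O yield, promote→Q0. Q0=[P3,P1,P2] Q1=[] Q2=[]
t=19-21: P3@Q0 runs 2, rem=1, I/O yield, promote→Q0. Q0=[P1,P2,P3] Q1=[] Q2=[]
t=21-23: P1@Q0 runs 2, rem=1, I/O yield, promote→Q0. Q0=[P2,P3,P1] Q1=[] Q2=[]
t=23-26: P2@Q0 runs 3, rem=1, I/O yield, promote→Q0. Q0=[P3,P1,P2] Q1=[] Q2=[]
t=26-27: P3@Q0 runs 1, rem=0, completes. Q0=[P1,P2] Q1=[] Q2=[]
t=27-28: P1@Q0 runs 1, rem=0, completes. Q0=[P2] Q1=[] Q2=[]
t=28-29: P2@Q0 runs 1, rem=0, completes. Q0=[] Q1=[] Q2=[]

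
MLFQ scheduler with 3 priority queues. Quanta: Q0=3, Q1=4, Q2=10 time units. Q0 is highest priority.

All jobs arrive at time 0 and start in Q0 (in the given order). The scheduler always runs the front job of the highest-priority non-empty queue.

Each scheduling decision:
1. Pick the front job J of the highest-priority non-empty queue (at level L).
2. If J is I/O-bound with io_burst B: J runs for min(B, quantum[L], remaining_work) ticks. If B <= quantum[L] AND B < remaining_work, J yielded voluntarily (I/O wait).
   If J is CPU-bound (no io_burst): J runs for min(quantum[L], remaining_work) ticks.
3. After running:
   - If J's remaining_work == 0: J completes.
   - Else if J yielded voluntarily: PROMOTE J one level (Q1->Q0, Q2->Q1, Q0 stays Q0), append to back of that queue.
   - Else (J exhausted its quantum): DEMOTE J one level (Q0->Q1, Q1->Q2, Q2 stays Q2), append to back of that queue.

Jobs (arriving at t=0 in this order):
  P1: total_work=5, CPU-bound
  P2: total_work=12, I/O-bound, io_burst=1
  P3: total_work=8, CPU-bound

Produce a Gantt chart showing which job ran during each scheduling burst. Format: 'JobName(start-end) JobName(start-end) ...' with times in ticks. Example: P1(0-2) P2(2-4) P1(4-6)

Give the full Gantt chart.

Answer: P1(0-3) P2(3-4) P3(4-7) P2(7-8) P2(8-9) P2(9-10) P2(10-11) P2(11-12) P2(12-13) P2(13-14) P2(14-15) P2(15-16) P2(16-17) P2(17-18) P1(18-20) P3(20-24) P3(24-25)

Derivation:
t=0-3: P1@Q0 runs 3, rem=2, quantum used, demote→Q1. Q0=[P2,P3] Q1=[P1] Q2=[]
t=3-4: P2@Q0 runs 1, rem=11, I/O yield, promote→Q0. Q0=[P3,P2] Q1=[P1] Q2=[]
t=4-7: P3@Q0 runs 3, rem=5, quantum used, demote→Q1. Q0=[P2] Q1=[P1,P3] Q2=[]
t=7-8: P2@Q0 runs 1, rem=10, I/O yield, promote→Q0. Q0=[P2] Q1=[P1,P3] Q2=[]
t=8-9: P2@Q0 runs 1, rem=9, I/O yield, promote→Q0. Q0=[P2] Q1=[P1,P3] Q2=[]
t=9-10: P2@Q0 runs 1, rem=8, I/O yield, promote→Q0. Q0=[P2] Q1=[P1,P3] Q2=[]
t=10-11: P2@Q0 runs 1, rem=7, I/O yield, promote→Q0. Q0=[P2] Q1=[P1,P3] Q2=[]
t=11-12: P2@Q0 runs 1, rem=6, I/O yield, promote→Q0. Q0=[P2] Q1=[P1,P3] Q2=[]
t=12-13: P2@Q0 runs 1, rem=5, I/O yield, promote→Q0. Q0=[P2] Q1=[P1,P3] Q2=[]
t=13-14: P2@Q0 runs 1, rem=4, I/O yield, promote→Q0. Q0=[P2] Q1=[P1,P3] Q2=[]
t=14-15: P2@Q0 runs 1, rem=3, I/O yield, promote→Q0. Q0=[P2] Q1=[P1,P3] Q2=[]
t=15-16: P2@Q0 runs 1, rem=2, I/O yield, promote→Q0. Q0=[P2] Q1=[P1,P3] Q2=[]
t=16-17: P2@Q0 runs 1, rem=1, I/O yield, promote→Q0. Q0=[P2] Q1=[P1,P3] Q2=[]
t=17-18: P2@Q0 runs 1, rem=0, completes. Q0=[] Q1=[P1,P3] Q2=[]
t=18-20: P1@Q1 runs 2, rem=0, completes. Q0=[] Q1=[P3] Q2=[]
t=20-24: P3@Q1 runs 4, rem=1, quantum used, demote→Q2. Q0=[] Q1=[] Q2=[P3]
t=24-25: P3@Q2 runs 1, rem=0, completes. Q0=[] Q1=[] Q2=[]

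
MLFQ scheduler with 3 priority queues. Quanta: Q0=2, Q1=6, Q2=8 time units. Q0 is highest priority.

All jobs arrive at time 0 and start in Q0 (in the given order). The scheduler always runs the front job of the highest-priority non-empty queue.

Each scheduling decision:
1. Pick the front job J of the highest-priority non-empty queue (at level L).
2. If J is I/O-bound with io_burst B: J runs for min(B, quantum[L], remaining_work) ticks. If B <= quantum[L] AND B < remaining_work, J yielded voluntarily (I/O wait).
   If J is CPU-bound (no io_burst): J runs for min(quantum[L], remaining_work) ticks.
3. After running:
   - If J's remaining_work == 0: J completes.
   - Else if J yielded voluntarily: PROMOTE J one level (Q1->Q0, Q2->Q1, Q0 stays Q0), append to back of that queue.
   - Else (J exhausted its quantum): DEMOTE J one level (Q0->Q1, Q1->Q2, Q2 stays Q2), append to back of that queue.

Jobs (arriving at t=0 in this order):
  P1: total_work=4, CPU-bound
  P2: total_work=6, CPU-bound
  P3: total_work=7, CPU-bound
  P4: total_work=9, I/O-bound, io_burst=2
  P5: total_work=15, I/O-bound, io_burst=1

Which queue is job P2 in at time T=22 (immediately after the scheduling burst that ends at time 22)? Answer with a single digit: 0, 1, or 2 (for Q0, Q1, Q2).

Answer: 1

Derivation:
t=0-2: P1@Q0 runs 2, rem=2, quantum used, demote→Q1. Q0=[P2,P3,P4,P5] Q1=[P1] Q2=[]
t=2-4: P2@Q0 runs 2, rem=4, quantum used, demote→Q1. Q0=[P3,P4,P5] Q1=[P1,P2] Q2=[]
t=4-6: P3@Q0 runs 2, rem=5, quantum used, demote→Q1. Q0=[P4,P5] Q1=[P1,P2,P3] Q2=[]
t=6-8: P4@Q0 runs 2, rem=7, I/O yield, promote→Q0. Q0=[P5,P4] Q1=[P1,P2,P3] Q2=[]
t=8-9: P5@Q0 runs 1, rem=14, I/O yield, promote→Q0. Q0=[P4,P5] Q1=[P1,P2,P3] Q2=[]
t=9-11: P4@Q0 runs 2, rem=5, I/O yield, promote→Q0. Q0=[P5,P4] Q1=[P1,P2,P3] Q2=[]
t=11-12: P5@Q0 runs 1, rem=13, I/O yield, promote→Q0. Q0=[P4,P5] Q1=[P1,P2,P3] Q2=[]
t=12-14: P4@Q0 runs 2, rem=3, I/O yield, promote→Q0. Q0=[P5,P4] Q1=[P1,P2,P3] Q2=[]
t=14-15: P5@Q0 runs 1, rem=12, I/O yield, promote→Q0. Q0=[P4,P5] Q1=[P1,P2,P3] Q2=[]
t=15-17: P4@Q0 runs 2, rem=1, I/O yield, promote→Q0. Q0=[P5,P4] Q1=[P1,P2,P3] Q2=[]
t=17-18: P5@Q0 runs 1, rem=11, I/O yield, promote→Q0. Q0=[P4,P5] Q1=[P1,P2,P3] Q2=[]
t=18-19: P4@Q0 runs 1, rem=0, completes. Q0=[P5] Q1=[P1,P2,P3] Q2=[]
t=19-20: P5@Q0 runs 1, rem=10, I/O yield, promote→Q0. Q0=[P5] Q1=[P1,P2,P3] Q2=[]
t=20-21: P5@Q0 runs 1, rem=9, I/O yield, promote→Q0. Q0=[P5] Q1=[P1,P2,P3] Q2=[]
t=21-22: P5@Q0 runs 1, rem=8, I/O yield, promote→Q0. Q0=[P5] Q1=[P1,P2,P3] Q2=[]
t=22-23: P5@Q0 runs 1, rem=7, I/O yield, promote→Q0. Q0=[P5] Q1=[P1,P2,P3] Q2=[]
t=23-24: P5@Q0 runs 1, rem=6, I/O yield, promote→Q0. Q0=[P5] Q1=[P1,P2,P3] Q2=[]
t=24-25: P5@Q0 runs 1, rem=5, I/O yield, promote→Q0. Q0=[P5] Q1=[P1,P2,P3] Q2=[]
t=25-26: P5@Q0 runs 1, rem=4, I/O yield, promote→Q0. Q0=[P5] Q1=[P1,P2,P3] Q2=[]
t=26-27: P5@Q0 runs 1, rem=3, I/O yield, promote→Q0. Q0=[P5] Q1=[P1,P2,P3] Q2=[]
t=27-28: P5@Q0 runs 1, rem=2, I/O yield, promote→Q0. Q0=[P5] Q1=[P1,P2,P3] Q2=[]
t=28-29: P5@Q0 runs 1, rem=1, I/O yield, promote→Q0. Q0=[P5] Q1=[P1,P2,P3] Q2=[]
t=29-30: P5@Q0 runs 1, rem=0, completes. Q0=[] Q1=[P1,P2,P3] Q2=[]
t=30-32: P1@Q1 runs 2, rem=0, completes. Q0=[] Q1=[P2,P3] Q2=[]
t=32-36: P2@Q1 runs 4, rem=0, completes. Q0=[] Q1=[P3] Q2=[]
t=36-41: P3@Q1 runs 5, rem=0, completes. Q0=[] Q1=[] Q2=[]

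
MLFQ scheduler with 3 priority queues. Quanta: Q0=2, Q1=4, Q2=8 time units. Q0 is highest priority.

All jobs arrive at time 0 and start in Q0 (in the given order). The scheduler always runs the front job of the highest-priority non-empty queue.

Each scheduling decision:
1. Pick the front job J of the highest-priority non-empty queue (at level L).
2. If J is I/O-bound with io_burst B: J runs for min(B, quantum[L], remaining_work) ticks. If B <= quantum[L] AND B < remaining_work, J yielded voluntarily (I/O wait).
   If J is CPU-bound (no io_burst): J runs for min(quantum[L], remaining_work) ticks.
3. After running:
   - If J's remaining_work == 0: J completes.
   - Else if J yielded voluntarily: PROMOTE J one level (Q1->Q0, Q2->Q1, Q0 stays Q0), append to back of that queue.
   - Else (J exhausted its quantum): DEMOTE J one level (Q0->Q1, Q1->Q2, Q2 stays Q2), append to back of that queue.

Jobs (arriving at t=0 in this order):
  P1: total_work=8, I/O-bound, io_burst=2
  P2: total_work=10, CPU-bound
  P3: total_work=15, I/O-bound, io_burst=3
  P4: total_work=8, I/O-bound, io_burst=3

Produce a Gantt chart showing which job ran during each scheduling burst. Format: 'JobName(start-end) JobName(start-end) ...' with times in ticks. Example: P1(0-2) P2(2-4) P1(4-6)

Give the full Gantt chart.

Answer: P1(0-2) P2(2-4) P3(4-6) P4(6-8) P1(8-10) P1(10-12) P1(12-14) P2(14-18) P3(18-21) P3(21-23) P4(23-26) P4(26-28) P3(28-31) P3(31-33) P4(33-34) P3(34-37) P2(37-41)

Derivation:
t=0-2: P1@Q0 runs 2, rem=6, I/O yield, promote→Q0. Q0=[P2,P3,P4,P1] Q1=[] Q2=[]
t=2-4: P2@Q0 runs 2, rem=8, quantum used, demote→Q1. Q0=[P3,P4,P1] Q1=[P2] Q2=[]
t=4-6: P3@Q0 runs 2, rem=13, quantum used, demote→Q1. Q0=[P4,P1] Q1=[P2,P3] Q2=[]
t=6-8: P4@Q0 runs 2, rem=6, quantum used, demote→Q1. Q0=[P1] Q1=[P2,P3,P4] Q2=[]
t=8-10: P1@Q0 runs 2, rem=4, I/O yield, promote→Q0. Q0=[P1] Q1=[P2,P3,P4] Q2=[]
t=10-12: P1@Q0 runs 2, rem=2, I/O yield, promote→Q0. Q0=[P1] Q1=[P2,P3,P4] Q2=[]
t=12-14: P1@Q0 runs 2, rem=0, completes. Q0=[] Q1=[P2,P3,P4] Q2=[]
t=14-18: P2@Q1 runs 4, rem=4, quantum used, demote→Q2. Q0=[] Q1=[P3,P4] Q2=[P2]
t=18-21: P3@Q1 runs 3, rem=10, I/O yield, promote→Q0. Q0=[P3] Q1=[P4] Q2=[P2]
t=21-23: P3@Q0 runs 2, rem=8, quantum used, demote→Q1. Q0=[] Q1=[P4,P3] Q2=[P2]
t=23-26: P4@Q1 runs 3, rem=3, I/O yield, promote→Q0. Q0=[P4] Q1=[P3] Q2=[P2]
t=26-28: P4@Q0 runs 2, rem=1, quantum used, demote→Q1. Q0=[] Q1=[P3,P4] Q2=[P2]
t=28-31: P3@Q1 runs 3, rem=5, I/O yield, promote→Q0. Q0=[P3] Q1=[P4] Q2=[P2]
t=31-33: P3@Q0 runs 2, rem=3, quantum used, demote→Q1. Q0=[] Q1=[P4,P3] Q2=[P2]
t=33-34: P4@Q1 runs 1, rem=0, completes. Q0=[] Q1=[P3] Q2=[P2]
t=34-37: P3@Q1 runs 3, rem=0, completes. Q0=[] Q1=[] Q2=[P2]
t=37-41: P2@Q2 runs 4, rem=0, completes. Q0=[] Q1=[] Q2=[]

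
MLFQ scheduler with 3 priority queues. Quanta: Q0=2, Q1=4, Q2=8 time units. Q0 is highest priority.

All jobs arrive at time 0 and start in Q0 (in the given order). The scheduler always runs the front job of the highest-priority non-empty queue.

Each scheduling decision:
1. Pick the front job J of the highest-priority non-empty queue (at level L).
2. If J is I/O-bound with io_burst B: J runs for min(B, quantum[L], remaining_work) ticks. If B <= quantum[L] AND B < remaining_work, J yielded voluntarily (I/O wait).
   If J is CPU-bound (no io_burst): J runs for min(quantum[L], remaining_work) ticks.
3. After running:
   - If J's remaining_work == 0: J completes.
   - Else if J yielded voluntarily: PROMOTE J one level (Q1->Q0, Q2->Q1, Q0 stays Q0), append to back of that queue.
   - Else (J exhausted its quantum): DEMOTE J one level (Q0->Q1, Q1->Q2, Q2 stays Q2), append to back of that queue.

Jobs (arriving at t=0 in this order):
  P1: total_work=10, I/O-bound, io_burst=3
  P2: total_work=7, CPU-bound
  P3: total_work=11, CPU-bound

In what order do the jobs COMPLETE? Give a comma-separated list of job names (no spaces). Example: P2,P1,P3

Answer: P1,P2,P3

Derivation:
t=0-2: P1@Q0 runs 2, rem=8, quantum used, demote→Q1. Q0=[P2,P3] Q1=[P1] Q2=[]
t=2-4: P2@Q0 runs 2, rem=5, quantum used, demote→Q1. Q0=[P3] Q1=[P1,P2] Q2=[]
t=4-6: P3@Q0 runs 2, rem=9, quantum used, demote→Q1. Q0=[] Q1=[P1,P2,P3] Q2=[]
t=6-9: P1@Q1 runs 3, rem=5, I/O yield, promote→Q0. Q0=[P1] Q1=[P2,P3] Q2=[]
t=9-11: P1@Q0 runs 2, rem=3, quantum used, demote→Q1. Q0=[] Q1=[P2,P3,P1] Q2=[]
t=11-15: P2@Q1 runs 4, rem=1, quantum used, demote→Q2. Q0=[] Q1=[P3,P1] Q2=[P2]
t=15-19: P3@Q1 runs 4, rem=5, quantum used, demote→Q2. Q0=[] Q1=[P1] Q2=[P2,P3]
t=19-22: P1@Q1 runs 3, rem=0, completes. Q0=[] Q1=[] Q2=[P2,P3]
t=22-23: P2@Q2 runs 1, rem=0, completes. Q0=[] Q1=[] Q2=[P3]
t=23-28: P3@Q2 runs 5, rem=0, completes. Q0=[] Q1=[] Q2=[]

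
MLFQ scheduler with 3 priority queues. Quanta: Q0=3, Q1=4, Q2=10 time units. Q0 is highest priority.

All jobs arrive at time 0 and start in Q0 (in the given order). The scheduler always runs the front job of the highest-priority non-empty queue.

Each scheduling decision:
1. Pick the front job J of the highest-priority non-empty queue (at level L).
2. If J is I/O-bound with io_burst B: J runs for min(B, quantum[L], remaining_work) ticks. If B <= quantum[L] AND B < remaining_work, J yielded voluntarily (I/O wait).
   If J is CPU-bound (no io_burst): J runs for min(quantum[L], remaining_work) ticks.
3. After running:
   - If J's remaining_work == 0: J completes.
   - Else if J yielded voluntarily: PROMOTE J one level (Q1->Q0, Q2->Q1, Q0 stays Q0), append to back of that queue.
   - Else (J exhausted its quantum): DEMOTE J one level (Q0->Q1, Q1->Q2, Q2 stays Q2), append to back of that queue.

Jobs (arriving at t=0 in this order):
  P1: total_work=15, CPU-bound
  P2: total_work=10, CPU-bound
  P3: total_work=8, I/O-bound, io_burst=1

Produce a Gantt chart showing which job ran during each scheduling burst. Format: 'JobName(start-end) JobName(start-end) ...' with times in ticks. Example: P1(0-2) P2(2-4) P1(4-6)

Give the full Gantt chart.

Answer: P1(0-3) P2(3-6) P3(6-7) P3(7-8) P3(8-9) P3(9-10) P3(10-11) P3(11-12) P3(12-13) P3(13-14) P1(14-18) P2(18-22) P1(22-30) P2(30-33)

Derivation:
t=0-3: P1@Q0 runs 3, rem=12, quantum used, demote→Q1. Q0=[P2,P3] Q1=[P1] Q2=[]
t=3-6: P2@Q0 runs 3, rem=7, quantum used, demote→Q1. Q0=[P3] Q1=[P1,P2] Q2=[]
t=6-7: P3@Q0 runs 1, rem=7, I/O yield, promote→Q0. Q0=[P3] Q1=[P1,P2] Q2=[]
t=7-8: P3@Q0 runs 1, rem=6, I/O yield, promote→Q0. Q0=[P3] Q1=[P1,P2] Q2=[]
t=8-9: P3@Q0 runs 1, rem=5, I/O yield, promote→Q0. Q0=[P3] Q1=[P1,P2] Q2=[]
t=9-10: P3@Q0 runs 1, rem=4, I/O yield, promote→Q0. Q0=[P3] Q1=[P1,P2] Q2=[]
t=10-11: P3@Q0 runs 1, rem=3, I/O yield, promote→Q0. Q0=[P3] Q1=[P1,P2] Q2=[]
t=11-12: P3@Q0 runs 1, rem=2, I/O yield, promote→Q0. Q0=[P3] Q1=[P1,P2] Q2=[]
t=12-13: P3@Q0 runs 1, rem=1, I/O yield, promote→Q0. Q0=[P3] Q1=[P1,P2] Q2=[]
t=13-14: P3@Q0 runs 1, rem=0, completes. Q0=[] Q1=[P1,P2] Q2=[]
t=14-18: P1@Q1 runs 4, rem=8, quantum used, demote→Q2. Q0=[] Q1=[P2] Q2=[P1]
t=18-22: P2@Q1 runs 4, rem=3, quantum used, demote→Q2. Q0=[] Q1=[] Q2=[P1,P2]
t=22-30: P1@Q2 runs 8, rem=0, completes. Q0=[] Q1=[] Q2=[P2]
t=30-33: P2@Q2 runs 3, rem=0, completes. Q0=[] Q1=[] Q2=[]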